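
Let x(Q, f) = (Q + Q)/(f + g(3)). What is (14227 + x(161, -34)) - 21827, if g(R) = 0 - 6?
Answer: -152161/20 ≈ -7608.0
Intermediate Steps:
g(R) = -6
x(Q, f) = 2*Q/(-6 + f) (x(Q, f) = (Q + Q)/(f - 6) = (2*Q)/(-6 + f) = 2*Q/(-6 + f))
(14227 + x(161, -34)) - 21827 = (14227 + 2*161/(-6 - 34)) - 21827 = (14227 + 2*161/(-40)) - 21827 = (14227 + 2*161*(-1/40)) - 21827 = (14227 - 161/20) - 21827 = 284379/20 - 21827 = -152161/20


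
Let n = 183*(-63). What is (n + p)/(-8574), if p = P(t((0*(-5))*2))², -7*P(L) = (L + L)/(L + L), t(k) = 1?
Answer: 282460/210063 ≈ 1.3446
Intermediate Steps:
n = -11529
P(L) = -⅐ (P(L) = -(L + L)/(7*(L + L)) = -2*L/(7*(2*L)) = -2*L*1/(2*L)/7 = -⅐*1 = -⅐)
p = 1/49 (p = (-⅐)² = 1/49 ≈ 0.020408)
(n + p)/(-8574) = (-11529 + 1/49)/(-8574) = -564920/49*(-1/8574) = 282460/210063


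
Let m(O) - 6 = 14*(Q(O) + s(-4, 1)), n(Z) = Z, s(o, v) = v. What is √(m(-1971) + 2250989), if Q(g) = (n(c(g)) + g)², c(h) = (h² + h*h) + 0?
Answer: √844722680764303 ≈ 2.9064e+7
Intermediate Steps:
c(h) = 2*h² (c(h) = (h² + h²) + 0 = 2*h² + 0 = 2*h²)
Q(g) = (g + 2*g²)² (Q(g) = (2*g² + g)² = (g + 2*g²)²)
m(O) = 20 + 14*O²*(1 + 2*O)² (m(O) = 6 + 14*(O²*(1 + 2*O)² + 1) = 6 + 14*(1 + O²*(1 + 2*O)²) = 6 + (14 + 14*O²*(1 + 2*O)²) = 20 + 14*O²*(1 + 2*O)²)
√(m(-1971) + 2250989) = √((20 + 14*(-1971)²*(1 + 2*(-1971))²) + 2250989) = √((20 + 14*3884841*(1 - 3942)²) + 2250989) = √((20 + 14*3884841*(-3941)²) + 2250989) = √((20 + 14*3884841*15531481) + 2250989) = √((20 + 844722678513294) + 2250989) = √(844722678513314 + 2250989) = √844722680764303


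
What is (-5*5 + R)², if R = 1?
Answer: 576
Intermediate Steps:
(-5*5 + R)² = (-5*5 + 1)² = (-25 + 1)² = (-24)² = 576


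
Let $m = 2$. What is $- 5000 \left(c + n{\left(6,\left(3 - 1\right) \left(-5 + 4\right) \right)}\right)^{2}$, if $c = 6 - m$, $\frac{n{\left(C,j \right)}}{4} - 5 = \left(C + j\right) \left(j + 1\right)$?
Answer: $-320000$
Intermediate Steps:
$n{\left(C,j \right)} = 20 + 4 \left(1 + j\right) \left(C + j\right)$ ($n{\left(C,j \right)} = 20 + 4 \left(C + j\right) \left(j + 1\right) = 20 + 4 \left(C + j\right) \left(1 + j\right) = 20 + 4 \left(1 + j\right) \left(C + j\right)$)
$c = 4$ ($c = 6 - 2 = 4$)
$- 5000 \left(c + n{\left(6,\left(3 - 1\right) \left(-5 + 4\right) \right)}\right)^{2} = - 5000 \left(4 + \left(20 + 4 \cdot 6 + 4 \left(3 - 1\right) \left(-5 + 4\right) + 4 \left(\left(3 - 1\right) \left(-5 + 4\right)\right)^{2} + 4 \cdot 6 \left(3 - 1\right) \left(-5 + 4\right)\right)\right)^{2} = - 5000 \left(4 + \left(20 + 24 + 4 \cdot 2 \left(-1\right) + 4 \left(2 \left(-1\right)\right)^{2} + 4 \cdot 6 \cdot 2 \left(-1\right)\right)\right)^{2} = - 5000 \left(4 + \left(20 + 24 + 4 \left(-2\right) + 4 \left(-2\right)^{2} + 4 \cdot 6 \left(-2\right)\right)\right)^{2} = - 5000 \left(4 + \left(20 + 24 - 8 + 4 \cdot 4 - 48\right)\right)^{2} = - 5000 \left(4 + \left(20 + 24 - 8 + 16 - 48\right)\right)^{2} = - 5000 \left(4 + 4\right)^{2} = - 5000 \cdot 8^{2} = \left(-5000\right) 64 = -320000$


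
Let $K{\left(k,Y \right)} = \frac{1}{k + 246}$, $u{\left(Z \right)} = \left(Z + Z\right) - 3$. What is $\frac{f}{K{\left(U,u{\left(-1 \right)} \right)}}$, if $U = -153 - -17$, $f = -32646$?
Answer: $-3591060$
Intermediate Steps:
$u{\left(Z \right)} = -3 + 2 Z$ ($u{\left(Z \right)} = 2 Z - 3 = -3 + 2 Z$)
$U = -136$ ($U = -153 + 17 = -136$)
$K{\left(k,Y \right)} = \frac{1}{246 + k}$
$\frac{f}{K{\left(U,u{\left(-1 \right)} \right)}} = - \frac{32646}{\frac{1}{246 - 136}} = - \frac{32646}{\frac{1}{110}} = - 32646 \frac{1}{\frac{1}{110}} = \left(-32646\right) 110 = -3591060$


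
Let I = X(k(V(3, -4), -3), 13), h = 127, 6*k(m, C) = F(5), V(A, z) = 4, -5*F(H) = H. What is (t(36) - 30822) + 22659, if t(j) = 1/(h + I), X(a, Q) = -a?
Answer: -6228363/763 ≈ -8163.0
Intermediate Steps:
F(H) = -H/5
k(m, C) = -⅙ (k(m, C) = (-⅕*5)/6 = (⅙)*(-1) = -⅙)
I = ⅙ (I = -1*(-⅙) = ⅙ ≈ 0.16667)
t(j) = 6/763 (t(j) = 1/(127 + ⅙) = 1/(763/6) = 6/763)
(t(36) - 30822) + 22659 = (6/763 - 30822) + 22659 = -23517180/763 + 22659 = -6228363/763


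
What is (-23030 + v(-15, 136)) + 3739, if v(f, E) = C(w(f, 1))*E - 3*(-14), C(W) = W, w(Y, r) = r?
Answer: -19113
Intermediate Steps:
v(f, E) = 42 + E (v(f, E) = 1*E - 3*(-14) = E + 42 = 42 + E)
(-23030 + v(-15, 136)) + 3739 = (-23030 + (42 + 136)) + 3739 = (-23030 + 178) + 3739 = -22852 + 3739 = -19113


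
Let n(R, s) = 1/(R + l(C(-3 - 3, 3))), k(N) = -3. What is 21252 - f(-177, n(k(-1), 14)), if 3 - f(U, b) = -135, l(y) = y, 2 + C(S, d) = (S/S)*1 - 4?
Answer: 21114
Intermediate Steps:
C(S, d) = -5 (C(S, d) = -2 + ((S/S)*1 - 4) = -2 + (1*1 - 4) = -2 + (1 - 4) = -2 - 3 = -5)
n(R, s) = 1/(-5 + R) (n(R, s) = 1/(R - 5) = 1/(-5 + R))
f(U, b) = 138 (f(U, b) = 3 - 1*(-135) = 3 + 135 = 138)
21252 - f(-177, n(k(-1), 14)) = 21252 - 1*138 = 21252 - 138 = 21114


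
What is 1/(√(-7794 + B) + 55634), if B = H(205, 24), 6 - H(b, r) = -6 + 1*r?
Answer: 27817/1547574881 - I*√7806/3095149762 ≈ 1.7975e-5 - 2.8545e-8*I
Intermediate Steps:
H(b, r) = 12 - r (H(b, r) = 6 - (-6 + 1*r) = 6 - (-6 + r) = 6 + (6 - r) = 12 - r)
B = -12 (B = 12 - 1*24 = 12 - 24 = -12)
1/(√(-7794 + B) + 55634) = 1/(√(-7794 - 12) + 55634) = 1/(√(-7806) + 55634) = 1/(I*√7806 + 55634) = 1/(55634 + I*√7806)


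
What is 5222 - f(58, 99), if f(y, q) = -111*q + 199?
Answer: 16012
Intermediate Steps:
f(y, q) = 199 - 111*q
5222 - f(58, 99) = 5222 - (199 - 111*99) = 5222 - (199 - 10989) = 5222 - 1*(-10790) = 5222 + 10790 = 16012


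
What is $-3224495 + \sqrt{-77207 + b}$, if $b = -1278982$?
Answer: $-3224495 + i \sqrt{1356189} \approx -3.2245 \cdot 10^{6} + 1164.6 i$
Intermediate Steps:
$-3224495 + \sqrt{-77207 + b} = -3224495 + \sqrt{-77207 - 1278982} = -3224495 + \sqrt{-1356189} = -3224495 + i \sqrt{1356189}$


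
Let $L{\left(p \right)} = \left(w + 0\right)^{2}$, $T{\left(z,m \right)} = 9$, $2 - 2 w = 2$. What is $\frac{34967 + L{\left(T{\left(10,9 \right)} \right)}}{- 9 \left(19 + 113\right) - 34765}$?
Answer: $- \frac{34967}{35953} \approx -0.97258$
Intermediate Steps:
$w = 0$ ($w = 1 - 1 = 0$)
$L{\left(p \right)} = 0$ ($L{\left(p \right)} = \left(0 + 0\right)^{2} = 0^{2} = 0$)
$\frac{34967 + L{\left(T{\left(10,9 \right)} \right)}}{- 9 \left(19 + 113\right) - 34765} = \frac{34967 + 0}{- 9 \left(19 + 113\right) - 34765} = \frac{34967}{\left(-9\right) 132 - 34765} = \frac{34967}{-1188 - 34765} = \frac{34967}{-35953} = 34967 \left(- \frac{1}{35953}\right) = - \frac{34967}{35953}$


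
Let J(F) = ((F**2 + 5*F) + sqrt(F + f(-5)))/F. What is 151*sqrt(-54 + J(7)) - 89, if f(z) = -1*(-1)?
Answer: -89 + 151*I*sqrt(2058 - 14*sqrt(2))/7 ≈ -89.0 + 973.87*I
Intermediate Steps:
f(z) = 1
J(F) = (F**2 + sqrt(1 + F) + 5*F)/F (J(F) = ((F**2 + 5*F) + sqrt(F + 1))/F = ((F**2 + 5*F) + sqrt(1 + F))/F = (F**2 + sqrt(1 + F) + 5*F)/F)
151*sqrt(-54 + J(7)) - 89 = 151*sqrt(-54 + (5 + 7 + sqrt(1 + 7)/7)) - 89 = 151*sqrt(-54 + (5 + 7 + sqrt(8)/7)) - 89 = 151*sqrt(-54 + (5 + 7 + (2*sqrt(2))/7)) - 89 = 151*sqrt(-54 + (5 + 7 + 2*sqrt(2)/7)) - 89 = 151*sqrt(-54 + (12 + 2*sqrt(2)/7)) - 89 = 151*sqrt(-42 + 2*sqrt(2)/7) - 89 = -89 + 151*sqrt(-42 + 2*sqrt(2)/7)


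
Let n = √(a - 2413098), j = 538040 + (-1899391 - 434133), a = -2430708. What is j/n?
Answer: 897742*I*√4843806/2421903 ≈ 815.81*I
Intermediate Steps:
j = -1795484 (j = 538040 - 2333524 = -1795484)
n = I*√4843806 (n = √(-2430708 - 2413098) = √(-4843806) = I*√4843806 ≈ 2200.9*I)
j/n = -1795484*(-I*√4843806/4843806) = -(-897742)*I*√4843806/2421903 = 897742*I*√4843806/2421903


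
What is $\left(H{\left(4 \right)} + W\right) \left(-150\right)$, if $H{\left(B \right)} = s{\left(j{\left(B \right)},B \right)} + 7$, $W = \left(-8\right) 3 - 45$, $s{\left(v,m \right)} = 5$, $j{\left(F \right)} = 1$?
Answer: $8550$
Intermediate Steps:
$W = -69$ ($W = -24 - 45 = -69$)
$H{\left(B \right)} = 12$ ($H{\left(B \right)} = 5 + 7 = 12$)
$\left(H{\left(4 \right)} + W\right) \left(-150\right) = \left(12 - 69\right) \left(-150\right) = \left(-57\right) \left(-150\right) = 8550$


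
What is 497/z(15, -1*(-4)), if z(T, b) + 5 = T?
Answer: 497/10 ≈ 49.700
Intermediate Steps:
z(T, b) = -5 + T
497/z(15, -1*(-4)) = 497/(-5 + 15) = 497/10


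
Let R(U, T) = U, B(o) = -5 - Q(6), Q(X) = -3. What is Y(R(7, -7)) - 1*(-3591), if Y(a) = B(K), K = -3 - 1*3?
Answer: 3589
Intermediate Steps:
K = -6 (K = -3 - 3 = -6)
B(o) = -2 (B(o) = -5 - 1*(-3) = -5 + 3 = -2)
Y(a) = -2
Y(R(7, -7)) - 1*(-3591) = -2 - 1*(-3591) = -2 + 3591 = 3589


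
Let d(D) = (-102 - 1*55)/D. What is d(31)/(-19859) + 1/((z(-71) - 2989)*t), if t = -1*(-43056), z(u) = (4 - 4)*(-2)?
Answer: 2886343237/11318284989648 ≈ 0.00025502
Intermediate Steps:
z(u) = 0 (z(u) = 0*(-2) = 0)
t = 43056
d(D) = -157/D (d(D) = (-102 - 55)/D = -157/D)
d(31)/(-19859) + 1/((z(-71) - 2989)*t) = -157/31/(-19859) + 1/((0 - 2989)*43056) = -157*1/31*(-1/19859) + (1/43056)/(-2989) = -157/31*(-1/19859) - 1/2989*1/43056 = 157/615629 - 1/128694384 = 2886343237/11318284989648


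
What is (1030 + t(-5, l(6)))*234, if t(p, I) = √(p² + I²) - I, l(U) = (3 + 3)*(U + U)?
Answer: 224172 + 234*√5209 ≈ 2.4106e+5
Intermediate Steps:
l(U) = 12*U (l(U) = 6*(2*U) = 12*U)
t(p, I) = √(I² + p²) - I
(1030 + t(-5, l(6)))*234 = (1030 + (√((12*6)² + (-5)²) - 12*6))*234 = (1030 + (√(72² + 25) - 1*72))*234 = (1030 + (√(5184 + 25) - 72))*234 = (1030 + (√5209 - 72))*234 = (1030 + (-72 + √5209))*234 = (958 + √5209)*234 = 224172 + 234*√5209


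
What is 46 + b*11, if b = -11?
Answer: -75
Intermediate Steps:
46 + b*11 = 46 - 11*11 = 46 - 121 = -75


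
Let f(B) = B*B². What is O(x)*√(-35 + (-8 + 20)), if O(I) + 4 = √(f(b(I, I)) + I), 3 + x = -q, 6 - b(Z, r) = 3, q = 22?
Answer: I*√23*(-4 + √2) ≈ -12.401*I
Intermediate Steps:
b(Z, r) = 3 (b(Z, r) = 6 - 1*3 = 6 - 3 = 3)
x = -25 (x = -3 - 1*22 = -3 - 22 = -25)
f(B) = B³
O(I) = -4 + √(27 + I) (O(I) = -4 + √(3³ + I) = -4 + √(27 + I))
O(x)*√(-35 + (-8 + 20)) = (-4 + √(27 - 25))*√(-35 + (-8 + 20)) = (-4 + √2)*√(-35 + 12) = (-4 + √2)*√(-23) = (-4 + √2)*(I*√23) = I*√23*(-4 + √2)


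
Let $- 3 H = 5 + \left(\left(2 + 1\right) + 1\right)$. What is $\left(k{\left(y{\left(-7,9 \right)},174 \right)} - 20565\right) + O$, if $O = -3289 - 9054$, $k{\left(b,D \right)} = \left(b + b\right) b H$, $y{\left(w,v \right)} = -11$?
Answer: $-33634$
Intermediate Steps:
$H = -3$ ($H = - \frac{5 + \left(\left(2 + 1\right) + 1\right)}{3} = - \frac{5 + \left(3 + 1\right)}{3} = - \frac{5 + 4}{3} = \left(- \frac{1}{3}\right) 9 = -3$)
$k{\left(b,D \right)} = - 6 b^{2}$ ($k{\left(b,D \right)} = \left(b + b\right) b \left(-3\right) = 2 b b \left(-3\right) = 2 b^{2} \left(-3\right) = - 6 b^{2}$)
$O = -12343$ ($O = -3289 - 9054 = -12343$)
$\left(k{\left(y{\left(-7,9 \right)},174 \right)} - 20565\right) + O = \left(- 6 \left(-11\right)^{2} - 20565\right) - 12343 = \left(\left(-6\right) 121 - 20565\right) - 12343 = \left(-726 - 20565\right) - 12343 = -21291 - 12343 = -33634$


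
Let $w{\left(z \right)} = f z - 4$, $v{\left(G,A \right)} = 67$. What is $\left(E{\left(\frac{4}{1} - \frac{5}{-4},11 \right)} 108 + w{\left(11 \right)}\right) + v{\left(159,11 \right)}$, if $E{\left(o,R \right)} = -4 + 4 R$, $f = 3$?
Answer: $4416$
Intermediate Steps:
$w{\left(z \right)} = -4 + 3 z$ ($w{\left(z \right)} = 3 z - 4 = -4 + 3 z$)
$\left(E{\left(\frac{4}{1} - \frac{5}{-4},11 \right)} 108 + w{\left(11 \right)}\right) + v{\left(159,11 \right)} = \left(\left(-4 + 4 \cdot 11\right) 108 + \left(-4 + 3 \cdot 11\right)\right) + 67 = \left(\left(-4 + 44\right) 108 + \left(-4 + 33\right)\right) + 67 = \left(40 \cdot 108 + 29\right) + 67 = \left(4320 + 29\right) + 67 = 4349 + 67 = 4416$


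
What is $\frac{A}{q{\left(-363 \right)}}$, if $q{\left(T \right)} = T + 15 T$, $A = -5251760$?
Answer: $\frac{328235}{363} \approx 904.23$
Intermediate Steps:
$q{\left(T \right)} = 16 T$
$\frac{A}{q{\left(-363 \right)}} = - \frac{5251760}{16 \left(-363\right)} = - \frac{5251760}{-5808} = \left(-5251760\right) \left(- \frac{1}{5808}\right) = \frac{328235}{363}$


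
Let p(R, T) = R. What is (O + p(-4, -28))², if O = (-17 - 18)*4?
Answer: 20736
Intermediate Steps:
O = -140 (O = -35*4 = -140)
(O + p(-4, -28))² = (-140 - 4)² = (-144)² = 20736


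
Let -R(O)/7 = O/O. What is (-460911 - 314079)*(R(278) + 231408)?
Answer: -179333460990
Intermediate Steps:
R(O) = -7 (R(O) = -7*O/O = -7*1 = -7)
(-460911 - 314079)*(R(278) + 231408) = (-460911 - 314079)*(-7 + 231408) = -774990*231401 = -179333460990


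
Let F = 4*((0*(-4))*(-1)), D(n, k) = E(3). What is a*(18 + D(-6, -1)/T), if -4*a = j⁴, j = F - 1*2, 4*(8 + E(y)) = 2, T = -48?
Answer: -581/8 ≈ -72.625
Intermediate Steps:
E(y) = -15/2 (E(y) = -8 + (¼)*2 = -8 + ½ = -15/2)
D(n, k) = -15/2
F = 0 (F = 4*(0*(-1)) = 4*0 = 0)
j = -2 (j = 0 - 1*2 = 0 - 2 = -2)
a = -4 (a = -¼*(-2)⁴ = -¼*16 = -4)
a*(18 + D(-6, -1)/T) = -4*(18 - 15/2/(-48)) = -4*(18 - 15/2*(-1/48)) = -4*(18 + 5/32) = -4*581/32 = -581/8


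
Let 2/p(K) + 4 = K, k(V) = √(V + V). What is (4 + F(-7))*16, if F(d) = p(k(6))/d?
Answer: 480/7 + 16*√3/7 ≈ 72.530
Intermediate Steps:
k(V) = √2*√V (k(V) = √(2*V) = √2*√V)
p(K) = 2/(-4 + K)
F(d) = 2/(d*(-4 + 2*√3)) (F(d) = (2/(-4 + √2*√6))/d = (2/(-4 + 2*√3))/d = 2/(d*(-4 + 2*√3)))
(4 + F(-7))*16 = (4 + 1/((-7)*(-2 + √3)))*16 = (4 - 1/(7*(-2 + √3)))*16 = 64 - 16/(7*(-2 + √3))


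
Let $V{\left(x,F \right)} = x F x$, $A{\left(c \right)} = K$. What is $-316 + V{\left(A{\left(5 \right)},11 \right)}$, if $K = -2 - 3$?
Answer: $-41$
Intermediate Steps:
$K = -5$ ($K = -2 - 3 = -5$)
$A{\left(c \right)} = -5$
$V{\left(x,F \right)} = F x^{2}$ ($V{\left(x,F \right)} = F x x = F x^{2}$)
$-316 + V{\left(A{\left(5 \right)},11 \right)} = -316 + 11 \left(-5\right)^{2} = -316 + 11 \cdot 25 = -316 + 275 = -41$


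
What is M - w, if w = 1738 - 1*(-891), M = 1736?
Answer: -893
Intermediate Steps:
w = 2629 (w = 1738 + 891 = 2629)
M - w = 1736 - 1*2629 = 1736 - 2629 = -893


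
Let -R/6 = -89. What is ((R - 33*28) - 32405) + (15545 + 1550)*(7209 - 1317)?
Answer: 100690945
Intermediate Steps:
R = 534 (R = -6*(-89) = 534)
((R - 33*28) - 32405) + (15545 + 1550)*(7209 - 1317) = ((534 - 33*28) - 32405) + (15545 + 1550)*(7209 - 1317) = ((534 - 924) - 32405) + 17095*5892 = (-390 - 32405) + 100723740 = -32795 + 100723740 = 100690945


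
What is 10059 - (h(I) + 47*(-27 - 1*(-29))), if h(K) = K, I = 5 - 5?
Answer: 9965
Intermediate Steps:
I = 0
10059 - (h(I) + 47*(-27 - 1*(-29))) = 10059 - (0 + 47*(-27 - 1*(-29))) = 10059 - (0 + 47*(-27 + 29)) = 10059 - (0 + 47*2) = 10059 - (0 + 94) = 10059 - 1*94 = 10059 - 94 = 9965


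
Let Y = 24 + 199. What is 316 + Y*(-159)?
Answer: -35141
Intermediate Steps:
Y = 223
316 + Y*(-159) = 316 + 223*(-159) = 316 - 35457 = -35141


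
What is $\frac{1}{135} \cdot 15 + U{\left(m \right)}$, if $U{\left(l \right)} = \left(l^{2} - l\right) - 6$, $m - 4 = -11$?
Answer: $\frac{451}{9} \approx 50.111$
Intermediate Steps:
$m = -7$ ($m = 4 - 11 = -7$)
$U{\left(l \right)} = -6 + l^{2} - l$
$\frac{1}{135} \cdot 15 + U{\left(m \right)} = \frac{1}{135} \cdot 15 - \left(-1 - 49\right) = \frac{1}{135} \cdot 15 + \left(-6 + 49 + 7\right) = \frac{1}{9} + 50 = \frac{451}{9}$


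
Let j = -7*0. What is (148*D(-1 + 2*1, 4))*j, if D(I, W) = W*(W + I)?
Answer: 0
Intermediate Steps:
j = 0
D(I, W) = W*(I + W)
(148*D(-1 + 2*1, 4))*j = (148*(4*((-1 + 2*1) + 4)))*0 = (148*(4*((-1 + 2) + 4)))*0 = (148*(4*(1 + 4)))*0 = (148*(4*5))*0 = (148*20)*0 = 2960*0 = 0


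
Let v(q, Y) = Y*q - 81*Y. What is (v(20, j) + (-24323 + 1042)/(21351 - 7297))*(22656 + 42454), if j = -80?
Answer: 2231978580645/7027 ≈ 3.1763e+8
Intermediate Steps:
v(q, Y) = -81*Y + Y*q
(v(20, j) + (-24323 + 1042)/(21351 - 7297))*(22656 + 42454) = (-80*(-81 + 20) + (-24323 + 1042)/(21351 - 7297))*(22656 + 42454) = (-80*(-61) - 23281/14054)*65110 = (4880 - 23281*1/14054)*65110 = (4880 - 23281/14054)*65110 = (68560239/14054)*65110 = 2231978580645/7027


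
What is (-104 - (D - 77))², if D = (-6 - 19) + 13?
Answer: 225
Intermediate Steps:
D = -12 (D = -25 + 13 = -12)
(-104 - (D - 77))² = (-104 - (-12 - 77))² = (-104 - 1*(-89))² = (-104 + 89)² = (-15)² = 225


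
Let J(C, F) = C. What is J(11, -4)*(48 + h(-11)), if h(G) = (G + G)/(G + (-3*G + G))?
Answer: 506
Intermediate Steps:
h(G) = -2 (h(G) = (2*G)/(G - 2*G) = (2*G)/((-G)) = (2*G)*(-1/G) = -2)
J(11, -4)*(48 + h(-11)) = 11*(48 - 2) = 11*46 = 506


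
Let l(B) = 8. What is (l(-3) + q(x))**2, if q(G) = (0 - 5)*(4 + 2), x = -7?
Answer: 484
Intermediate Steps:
q(G) = -30 (q(G) = -5*6 = -30)
(l(-3) + q(x))**2 = (8 - 30)**2 = (-22)**2 = 484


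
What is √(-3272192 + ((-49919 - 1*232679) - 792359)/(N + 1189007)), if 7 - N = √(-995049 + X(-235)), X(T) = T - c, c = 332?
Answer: √2*√((-1296894391215 + 13088768*I*√6914)/(198169 - 2*I*√6914))/2 ≈ 2.0971e-7 - 1808.9*I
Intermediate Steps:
X(T) = -332 + T (X(T) = T - 1*332 = T - 332 = -332 + T)
N = 7 - 12*I*√6914 (N = 7 - √(-995049 + (-332 - 235)) = 7 - √(-995049 - 567) = 7 - √(-995616) = 7 - 12*I*√6914 ≈ 7.0 - 997.81*I)
√(-3272192 + ((-49919 - 1*232679) - 792359)/(N + 1189007)) = √(-3272192 + ((-49919 - 1*232679) - 792359)/((7 - 12*I*√6914) + 1189007)) = √(-3272192 + ((-49919 - 232679) - 792359)/(1189014 - 12*I*√6914)) = √(-3272192 + (-282598 - 792359)/(1189014 - 12*I*√6914)) = √(-3272192 - 1074957/(1189014 - 12*I*√6914))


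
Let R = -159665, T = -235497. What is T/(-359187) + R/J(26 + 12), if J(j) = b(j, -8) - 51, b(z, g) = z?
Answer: 19117551272/1556477 ≈ 12283.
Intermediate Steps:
J(j) = -51 + j (J(j) = j - 51 = -51 + j)
T/(-359187) + R/J(26 + 12) = -235497/(-359187) - 159665/(-51 + (26 + 12)) = -235497*(-1/359187) - 159665/(-51 + 38) = 78499/119729 - 159665/(-13) = 78499/119729 - 159665*(-1/13) = 78499/119729 + 159665/13 = 19117551272/1556477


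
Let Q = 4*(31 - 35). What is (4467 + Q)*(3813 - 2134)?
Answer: 7473229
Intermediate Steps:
Q = -16 (Q = 4*(-4) = -16)
(4467 + Q)*(3813 - 2134) = (4467 - 16)*(3813 - 2134) = 4451*1679 = 7473229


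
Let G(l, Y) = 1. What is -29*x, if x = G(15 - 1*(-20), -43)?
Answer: -29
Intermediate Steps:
x = 1
-29*x = -29*1 = -29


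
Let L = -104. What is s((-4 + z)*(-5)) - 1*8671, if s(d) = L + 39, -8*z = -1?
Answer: -8736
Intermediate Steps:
z = ⅛ (z = -⅛*(-1) = ⅛ ≈ 0.12500)
s(d) = -65 (s(d) = -104 + 39 = -65)
s((-4 + z)*(-5)) - 1*8671 = -65 - 1*8671 = -65 - 8671 = -8736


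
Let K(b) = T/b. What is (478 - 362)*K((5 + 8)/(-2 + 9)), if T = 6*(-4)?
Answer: -19488/13 ≈ -1499.1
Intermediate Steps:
T = -24
K(b) = -24/b
(478 - 362)*K((5 + 8)/(-2 + 9)) = (478 - 362)*(-24*(-2 + 9)/(5 + 8)) = 116*(-24/(13/7)) = 116*(-24/(13*(⅐))) = 116*(-24/13/7) = 116*(-24*7/13) = 116*(-168/13) = -19488/13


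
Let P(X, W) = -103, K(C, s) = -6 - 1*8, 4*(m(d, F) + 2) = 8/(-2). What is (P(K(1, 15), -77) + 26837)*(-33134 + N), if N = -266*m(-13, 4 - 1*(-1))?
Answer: -864470624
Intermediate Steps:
m(d, F) = -3 (m(d, F) = -2 + (8/(-2))/4 = -2 + (8*(-½))/4 = -2 + (¼)*(-4) = -2 - 1 = -3)
K(C, s) = -14 (K(C, s) = -6 - 8 = -14)
N = 798 (N = -266*(-3) = 798)
(P(K(1, 15), -77) + 26837)*(-33134 + N) = (-103 + 26837)*(-33134 + 798) = 26734*(-32336) = -864470624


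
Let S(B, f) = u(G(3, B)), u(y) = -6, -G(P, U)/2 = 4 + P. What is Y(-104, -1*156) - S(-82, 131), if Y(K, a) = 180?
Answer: 186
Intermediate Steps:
G(P, U) = -8 - 2*P (G(P, U) = -2*(4 + P) = -8 - 2*P)
S(B, f) = -6
Y(-104, -1*156) - S(-82, 131) = 180 - 1*(-6) = 180 + 6 = 186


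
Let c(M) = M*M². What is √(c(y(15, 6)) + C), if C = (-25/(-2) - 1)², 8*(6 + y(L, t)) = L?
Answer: 5*√2542/32 ≈ 7.8779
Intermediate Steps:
y(L, t) = -6 + L/8
c(M) = M³
C = 529/4 (C = (-25*(-½) - 1)² = (25/2 - 1)² = (23/2)² = 529/4 ≈ 132.25)
√(c(y(15, 6)) + C) = √((-6 + (⅛)*15)³ + 529/4) = √((-6 + 15/8)³ + 529/4) = √((-33/8)³ + 529/4) = √(-35937/512 + 529/4) = √(31775/512) = 5*√2542/32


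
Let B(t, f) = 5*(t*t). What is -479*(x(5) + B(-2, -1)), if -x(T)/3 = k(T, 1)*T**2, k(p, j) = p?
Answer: 170045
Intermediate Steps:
x(T) = -3*T**3 (x(T) = -3*T*T**2 = -3*T**3)
B(t, f) = 5*t**2
-479*(x(5) + B(-2, -1)) = -479*(-3*5**3 + 5*(-2)**2) = -479*(-3*125 + 5*4) = -479*(-375 + 20) = -479*(-355) = 170045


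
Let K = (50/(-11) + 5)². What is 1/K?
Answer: 121/25 ≈ 4.8400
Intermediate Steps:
K = 25/121 (K = (50*(-1/11) + 5)² = (-50/11 + 5)² = (5/11)² = 25/121 ≈ 0.20661)
1/K = 1/(25/121) = 121/25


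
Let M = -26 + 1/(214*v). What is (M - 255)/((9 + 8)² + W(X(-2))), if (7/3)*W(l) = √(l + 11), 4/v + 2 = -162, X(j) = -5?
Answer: -34085527/35031586 + 50547*√6/35031586 ≈ -0.96946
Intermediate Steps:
v = -1/41 (v = 4/(-2 - 162) = 4/(-164) = 4*(-1/164) = -1/41 ≈ -0.024390)
W(l) = 3*√(11 + l)/7 (W(l) = 3*√(l + 11)/7 = 3*√(11 + l)/7)
M = -5605/214 (M = -26 + 1/(214*(-1/41)) = -26 + (1/214)*(-41) = -26 - 41/214 = -5605/214 ≈ -26.192)
(M - 255)/((9 + 8)² + W(X(-2))) = (-5605/214 - 255)/((9 + 8)² + 3*√(11 - 5)/7) = -60175/(214*(17² + 3*√6/7)) = -60175/(214*(289 + 3*√6/7))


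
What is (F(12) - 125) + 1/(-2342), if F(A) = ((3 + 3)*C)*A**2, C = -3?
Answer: -6363215/2342 ≈ -2717.0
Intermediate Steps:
F(A) = -18*A**2 (F(A) = ((3 + 3)*(-3))*A**2 = (6*(-3))*A**2 = -18*A**2)
(F(12) - 125) + 1/(-2342) = (-18*12**2 - 125) + 1/(-2342) = (-18*144 - 125) - 1/2342 = (-2592 - 125) - 1/2342 = -2717 - 1/2342 = -6363215/2342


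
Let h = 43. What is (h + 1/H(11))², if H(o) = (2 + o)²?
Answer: 52823824/28561 ≈ 1849.5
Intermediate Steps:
(h + 1/H(11))² = (43 + 1/((2 + 11)²))² = (43 + 1/(13²))² = (43 + 1/169)² = (7268/169)² = 52823824/28561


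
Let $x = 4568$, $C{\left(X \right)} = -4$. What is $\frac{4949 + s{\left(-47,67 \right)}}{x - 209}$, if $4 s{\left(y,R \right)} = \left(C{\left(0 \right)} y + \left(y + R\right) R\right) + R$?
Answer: $\frac{21391}{17436} \approx 1.2268$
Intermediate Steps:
$s{\left(y,R \right)} = - y + \frac{R}{4} + \frac{R \left(R + y\right)}{4}$ ($s{\left(y,R \right)} = \frac{\left(- 4 y + \left(y + R\right) R\right) + R}{4} = \frac{\left(- 4 y + \left(R + y\right) R\right) + R}{4} = \frac{\left(- 4 y + R \left(R + y\right)\right) + R}{4} = \frac{R - 4 y + R \left(R + y\right)}{4} = - y + \frac{R}{4} + \frac{R \left(R + y\right)}{4}$)
$\frac{4949 + s{\left(-47,67 \right)}}{x - 209} = \frac{4949 + \left(\left(-1\right) \left(-47\right) + \frac{1}{4} \cdot 67 + \frac{67^{2}}{4} + \frac{1}{4} \cdot 67 \left(-47\right)\right)}{4568 - 209} = \frac{4949 + \left(47 + \frac{67}{4} + \frac{1}{4} \cdot 4489 - \frac{3149}{4}\right)}{4359} = \left(4949 + \left(47 + \frac{67}{4} + \frac{4489}{4} - \frac{3149}{4}\right)\right) \frac{1}{4359} = \left(4949 + \frac{1595}{4}\right) \frac{1}{4359} = \frac{21391}{4} \cdot \frac{1}{4359} = \frac{21391}{17436}$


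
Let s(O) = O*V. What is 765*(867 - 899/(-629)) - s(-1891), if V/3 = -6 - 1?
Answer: 23111583/37 ≈ 6.2464e+5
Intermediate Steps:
V = -21 (V = 3*(-6 - 1) = 3*(-7) = -21)
s(O) = -21*O (s(O) = O*(-21) = -21*O)
765*(867 - 899/(-629)) - s(-1891) = 765*(867 - 899/(-629)) - (-21)*(-1891) = 765*(867 - 899*(-1/629)) - 1*39711 = 765*(867 + 899/629) - 39711 = 765*(546242/629) - 39711 = 24580890/37 - 39711 = 23111583/37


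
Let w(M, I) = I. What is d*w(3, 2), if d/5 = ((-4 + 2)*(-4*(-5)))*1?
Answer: -400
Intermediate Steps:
d = -200 (d = 5*(((-4 + 2)*(-4*(-5)))*1) = 5*(-2*20*1) = 5*(-40*1) = 5*(-40) = -200)
d*w(3, 2) = -200*2 = -400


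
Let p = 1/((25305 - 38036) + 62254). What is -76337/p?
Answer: -3780437251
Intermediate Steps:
p = 1/49523 (p = 1/(-12731 + 62254) = 1/49523 ≈ 2.0193e-5)
-76337/p = -76337/1/49523 = -76337*49523 = -3780437251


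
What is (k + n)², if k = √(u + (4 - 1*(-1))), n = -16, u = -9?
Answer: 252 - 64*I ≈ 252.0 - 64.0*I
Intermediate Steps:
k = 2*I (k = √(-9 + (4 - 1*(-1))) = √(-9 + (4 + 1)) = √(-9 + 5) = √(-4) = 2*I ≈ 2.0*I)
(k + n)² = (2*I - 16)² = (-16 + 2*I)²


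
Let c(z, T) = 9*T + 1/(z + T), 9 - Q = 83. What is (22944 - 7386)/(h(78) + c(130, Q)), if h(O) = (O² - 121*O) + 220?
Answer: -290416/70933 ≈ -4.0942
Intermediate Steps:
Q = -74 (Q = 9 - 1*83 = 9 - 83 = -74)
h(O) = 220 + O² - 121*O
c(z, T) = 1/(T + z) + 9*T (c(z, T) = 9*T + 1/(T + z) = 1/(T + z) + 9*T)
(22944 - 7386)/(h(78) + c(130, Q)) = (22944 - 7386)/((220 + 78² - 121*78) + (1 + 9*(-74)² + 9*(-74)*130)/(-74 + 130)) = 15558/((220 + 6084 - 9438) + (1 + 9*5476 - 86580)/56) = 15558/(-3134 + (1 + 49284 - 86580)/56) = 15558/(-3134 + (1/56)*(-37295)) = 15558/(-3134 - 37295/56) = 15558/(-212799/56) = 15558*(-56/212799) = -290416/70933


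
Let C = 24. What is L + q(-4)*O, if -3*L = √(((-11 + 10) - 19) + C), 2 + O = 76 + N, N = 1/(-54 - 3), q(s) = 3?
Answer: 12613/57 ≈ 221.28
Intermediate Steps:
N = -1/57 (N = 1/(-57) = -1/57 ≈ -0.017544)
O = 4217/57 (O = -2 + (76 - 1/57) = -2 + 4331/57 = 4217/57 ≈ 73.982)
L = -⅔ (L = -√(((-11 + 10) - 19) + 24)/3 = -√((-1 - 19) + 24)/3 = -√(-20 + 24)/3 = -√4/3 = -⅓*2 = -⅔ ≈ -0.66667)
L + q(-4)*O = -⅔ + 3*(4217/57) = -⅔ + 4217/19 = 12613/57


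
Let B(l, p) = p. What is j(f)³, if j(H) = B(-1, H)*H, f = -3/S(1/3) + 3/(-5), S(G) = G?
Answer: 12230590464/15625 ≈ 7.8276e+5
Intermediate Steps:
f = -48/5 (f = -3/(1/3) + 3/(-5) = -3/⅓ + 3*(-⅕) = -3*3 - ⅗ = -9 - ⅗ = -48/5 ≈ -9.6000)
j(H) = H² (j(H) = H*H = H²)
j(f)³ = ((-48/5)²)³ = (2304/25)³ = 12230590464/15625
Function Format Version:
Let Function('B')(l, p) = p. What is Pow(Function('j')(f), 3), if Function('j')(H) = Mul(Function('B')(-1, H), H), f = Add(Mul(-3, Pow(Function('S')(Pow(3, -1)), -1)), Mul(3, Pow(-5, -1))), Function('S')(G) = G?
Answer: Rational(12230590464, 15625) ≈ 7.8276e+5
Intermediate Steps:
f = Rational(-48, 5) (f = Add(Mul(-3, Pow(Pow(3, -1), -1)), Mul(3, Pow(-5, -1))) = Add(Mul(-3, Pow(Rational(1, 3), -1)), Mul(3, Rational(-1, 5))) = Add(Mul(-3, 3), Rational(-3, 5)) = Add(-9, Rational(-3, 5)) = Rational(-48, 5) ≈ -9.6000)
Function('j')(H) = Pow(H, 2) (Function('j')(H) = Mul(H, H) = Pow(H, 2))
Pow(Function('j')(f), 3) = Pow(Pow(Rational(-48, 5), 2), 3) = Pow(Rational(2304, 25), 3) = Rational(12230590464, 15625)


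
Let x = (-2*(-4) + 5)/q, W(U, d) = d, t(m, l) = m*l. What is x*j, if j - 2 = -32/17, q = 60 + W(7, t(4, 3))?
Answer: 13/612 ≈ 0.021242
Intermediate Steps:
t(m, l) = l*m
q = 72 (q = 60 + 3*4 = 60 + 12 = 72)
j = 2/17 (j = 2 - 32/17 = 2/17 ≈ 0.11765)
x = 13/72 (x = (-2*(-4) + 5)/72 = (8 + 5)*(1/72) = 13*(1/72) = 13/72 ≈ 0.18056)
x*j = (13/72)*(2/17) = 13/612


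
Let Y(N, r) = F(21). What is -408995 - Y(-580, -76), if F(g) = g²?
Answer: -409436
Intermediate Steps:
Y(N, r) = 441 (Y(N, r) = 21² = 441)
-408995 - Y(-580, -76) = -408995 - 1*441 = -408995 - 441 = -409436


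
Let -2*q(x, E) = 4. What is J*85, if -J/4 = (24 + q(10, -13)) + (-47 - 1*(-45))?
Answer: -6800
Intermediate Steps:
q(x, E) = -2 (q(x, E) = -½*4 = -2)
J = -80 (J = -4*((24 - 2) + (-47 - 1*(-45))) = -4*(22 + (-47 + 45)) = -4*(22 - 2) = -4*20 = -80)
J*85 = -80*85 = -6800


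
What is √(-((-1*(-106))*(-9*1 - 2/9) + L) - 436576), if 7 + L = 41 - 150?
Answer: I*√3919342/3 ≈ 659.91*I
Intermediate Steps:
L = -116 (L = -7 + (41 - 150) = -7 - 109 = -116)
√(-((-1*(-106))*(-9*1 - 2/9) + L) - 436576) = √(-((-1*(-106))*(-9*1 - 2/9) - 116) - 436576) = √(-(106*(-9 - 2*⅑) - 116) - 436576) = √(-(106*(-9 - 2/9) - 116) - 436576) = √(-(106*(-83/9) - 116) - 436576) = √(-(-8798/9 - 116) - 436576) = √(-1*(-9842/9) - 436576) = √(9842/9 - 436576) = √(-3919342/9) = I*√3919342/3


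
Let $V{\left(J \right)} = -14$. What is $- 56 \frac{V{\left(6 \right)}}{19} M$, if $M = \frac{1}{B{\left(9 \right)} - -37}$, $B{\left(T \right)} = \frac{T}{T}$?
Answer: $\frac{392}{361} \approx 1.0859$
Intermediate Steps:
$B{\left(T \right)} = 1$
$M = \frac{1}{38}$ ($M = \frac{1}{1 - -37} = \frac{1}{1 + 37} = \frac{1}{38} \approx 0.026316$)
$- 56 \frac{V{\left(6 \right)}}{19} M = - 56 \left(- \frac{14}{19}\right) \frac{1}{38} = - 56 \left(\left(-14\right) \frac{1}{19}\right) \frac{1}{38} = \left(-56\right) \left(- \frac{14}{19}\right) \frac{1}{38} = \frac{784}{19} \cdot \frac{1}{38} = \frac{392}{361}$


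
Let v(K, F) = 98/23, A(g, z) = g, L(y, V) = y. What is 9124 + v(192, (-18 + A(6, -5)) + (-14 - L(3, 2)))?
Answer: 209950/23 ≈ 9128.3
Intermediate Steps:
v(K, F) = 98/23 (v(K, F) = 98*(1/23) = 98/23)
9124 + v(192, (-18 + A(6, -5)) + (-14 - L(3, 2))) = 9124 + 98/23 = 209950/23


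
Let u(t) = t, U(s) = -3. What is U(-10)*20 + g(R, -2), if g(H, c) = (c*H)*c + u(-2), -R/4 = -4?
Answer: 2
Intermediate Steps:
R = 16 (R = -4*(-4) = 16)
g(H, c) = -2 + H*c² (g(H, c) = (c*H)*c - 2 = (H*c)*c - 2 = H*c² - 2 = -2 + H*c²)
U(-10)*20 + g(R, -2) = -3*20 + (-2 + 16*(-2)²) = -60 + (-2 + 16*4) = -60 + (-2 + 64) = -60 + 62 = 2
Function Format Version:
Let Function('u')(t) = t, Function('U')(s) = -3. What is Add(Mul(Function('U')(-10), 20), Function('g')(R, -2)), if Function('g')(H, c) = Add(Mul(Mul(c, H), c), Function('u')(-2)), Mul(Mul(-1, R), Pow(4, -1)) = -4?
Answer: 2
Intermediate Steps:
R = 16 (R = Mul(-4, -4) = 16)
Function('g')(H, c) = Add(-2, Mul(H, Pow(c, 2))) (Function('g')(H, c) = Add(Mul(Mul(c, H), c), -2) = Add(Mul(Mul(H, c), c), -2) = Add(Mul(H, Pow(c, 2)), -2) = Add(-2, Mul(H, Pow(c, 2))))
Add(Mul(Function('U')(-10), 20), Function('g')(R, -2)) = Add(Mul(-3, 20), Add(-2, Mul(16, Pow(-2, 2)))) = Add(-60, Add(-2, Mul(16, 4))) = Add(-60, Add(-2, 64)) = Add(-60, 62) = 2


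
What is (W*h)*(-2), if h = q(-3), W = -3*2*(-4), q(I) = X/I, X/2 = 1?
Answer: 32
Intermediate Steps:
X = 2 (X = 2*1 = 2)
q(I) = 2/I
W = 24 (W = -6*(-4) = 24)
h = -2/3 (h = 2/(-3) = 2*(-1/3) = -2/3 ≈ -0.66667)
(W*h)*(-2) = (24*(-2/3))*(-2) = -16*(-2) = 32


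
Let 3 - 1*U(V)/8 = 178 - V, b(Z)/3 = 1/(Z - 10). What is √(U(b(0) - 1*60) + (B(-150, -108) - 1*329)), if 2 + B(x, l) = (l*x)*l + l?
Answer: I*√43798035/5 ≈ 1323.6*I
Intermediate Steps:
b(Z) = 3/(-10 + Z) (b(Z) = 3/(Z - 10) = 3/(-10 + Z))
B(x, l) = -2 + l + x*l² (B(x, l) = -2 + ((l*x)*l + l) = -2 + (x*l² + l) = -2 + (l + x*l²) = -2 + l + x*l²)
U(V) = -1400 + 8*V (U(V) = 24 - 8*(178 - V) = 24 + (-1424 + 8*V) = -1400 + 8*V)
√(U(b(0) - 1*60) + (B(-150, -108) - 1*329)) = √((-1400 + 8*(3/(-10 + 0) - 1*60)) + ((-2 - 108 - 150*(-108)²) - 1*329)) = √((-1400 + 8*(3/(-10) - 60)) + ((-2 - 108 - 150*11664) - 329)) = √((-1400 + 8*(3*(-⅒) - 60)) + ((-2 - 108 - 1749600) - 329)) = √((-1400 + 8*(-3/10 - 60)) + (-1749710 - 329)) = √((-1400 + 8*(-603/10)) - 1750039) = √((-1400 - 2412/5) - 1750039) = √(-9412/5 - 1750039) = √(-8759607/5) = I*√43798035/5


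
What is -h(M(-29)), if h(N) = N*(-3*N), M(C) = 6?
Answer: 108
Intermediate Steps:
h(N) = -3*N**2
-h(M(-29)) = -(-3)*6**2 = -(-3)*36 = -1*(-108) = 108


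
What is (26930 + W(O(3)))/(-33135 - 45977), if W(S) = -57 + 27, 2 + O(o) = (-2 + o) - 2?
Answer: -6725/19778 ≈ -0.34002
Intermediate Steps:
O(o) = -6 + o (O(o) = -2 + ((-2 + o) - 2) = -2 + (-4 + o) = -6 + o)
W(S) = -30
(26930 + W(O(3)))/(-33135 - 45977) = (26930 - 30)/(-33135 - 45977) = 26900/(-79112) = 26900*(-1/79112) = -6725/19778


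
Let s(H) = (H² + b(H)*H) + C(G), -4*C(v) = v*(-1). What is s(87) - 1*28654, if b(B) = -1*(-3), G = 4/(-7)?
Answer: -145769/7 ≈ -20824.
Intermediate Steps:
G = -4/7 (G = 4*(-⅐) = -4/7 ≈ -0.57143)
b(B) = 3
C(v) = v/4 (C(v) = -v*(-1)/4 = -(-1)*v/4 = v/4)
s(H) = -⅐ + H² + 3*H (s(H) = (H² + 3*H) + (¼)*(-4/7) = (H² + 3*H) - ⅐ = -⅐ + H² + 3*H)
s(87) - 1*28654 = (-⅐ + 87² + 3*87) - 1*28654 = (-⅐ + 7569 + 261) - 28654 = 54809/7 - 28654 = -145769/7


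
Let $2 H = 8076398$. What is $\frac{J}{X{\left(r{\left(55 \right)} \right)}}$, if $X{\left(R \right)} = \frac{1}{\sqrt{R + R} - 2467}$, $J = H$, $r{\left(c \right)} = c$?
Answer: $-9962236933 + 4038199 \sqrt{110} \approx -9.9199 \cdot 10^{9}$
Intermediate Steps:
$H = 4038199$ ($H = \frac{1}{2} \cdot 8076398 = 4038199$)
$J = 4038199$
$X{\left(R \right)} = \frac{1}{-2467 + \sqrt{2} \sqrt{R}}$ ($X{\left(R \right)} = \frac{1}{\sqrt{2 R} - 2467} = \frac{1}{\sqrt{2} \sqrt{R} - 2467} = \frac{1}{-2467 + \sqrt{2} \sqrt{R}}$)
$\frac{J}{X{\left(r{\left(55 \right)} \right)}} = \frac{4038199}{\frac{1}{-2467 + \sqrt{2} \sqrt{55}}} = \frac{4038199}{\frac{1}{-2467 + \sqrt{110}}} = 4038199 \left(-2467 + \sqrt{110}\right) = -9962236933 + 4038199 \sqrt{110}$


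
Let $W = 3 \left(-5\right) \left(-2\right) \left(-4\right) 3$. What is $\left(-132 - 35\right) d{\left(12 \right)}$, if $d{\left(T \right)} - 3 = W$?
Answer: $59619$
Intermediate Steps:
$W = -360$ ($W = 3 \cdot 10 \left(-4\right) 3 = 3 \left(-40\right) 3 = \left(-120\right) 3 = -360$)
$d{\left(T \right)} = -357$ ($d{\left(T \right)} = 3 - 360 = -357$)
$\left(-132 - 35\right) d{\left(12 \right)} = \left(-132 - 35\right) \left(-357\right) = \left(-167\right) \left(-357\right) = 59619$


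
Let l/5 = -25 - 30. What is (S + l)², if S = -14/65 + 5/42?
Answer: 564020526169/7452900 ≈ 75678.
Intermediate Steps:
l = -275 (l = 5*(-25 - 30) = 5*(-55) = -275)
S = -263/2730 (S = -14*1/65 + 5*(1/42) = -14/65 + 5/42 = -263/2730 ≈ -0.096337)
(S + l)² = (-263/2730 - 275)² = (-751013/2730)² = 564020526169/7452900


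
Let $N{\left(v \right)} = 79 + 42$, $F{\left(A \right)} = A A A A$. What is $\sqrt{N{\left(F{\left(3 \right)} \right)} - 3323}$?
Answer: $i \sqrt{3202} \approx 56.586 i$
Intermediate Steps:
$F{\left(A \right)} = A^{4}$ ($F{\left(A \right)} = A^{2} A A = A^{3} A = A^{4}$)
$N{\left(v \right)} = 121$
$\sqrt{N{\left(F{\left(3 \right)} \right)} - 3323} = \sqrt{121 - 3323} = \sqrt{-3202} = i \sqrt{3202}$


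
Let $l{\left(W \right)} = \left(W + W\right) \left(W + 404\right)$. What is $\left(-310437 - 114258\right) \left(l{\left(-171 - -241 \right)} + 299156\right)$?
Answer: $-155232817620$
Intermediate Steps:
$l{\left(W \right)} = 2 W \left(404 + W\right)$
$\left(-310437 - 114258\right) \left(l{\left(-171 - -241 \right)} + 299156\right) = \left(-310437 - 114258\right) \left(2 \left(-171 - -241\right) \left(404 - -70\right) + 299156\right) = - 424695 \left(2 \left(-171 + 241\right) \left(404 + \left(-171 + 241\right)\right) + 299156\right) = - 424695 \left(2 \cdot 70 \left(404 + 70\right) + 299156\right) = - 424695 \left(2 \cdot 70 \cdot 474 + 299156\right) = - 424695 \left(66360 + 299156\right) = \left(-424695\right) 365516 = -155232817620$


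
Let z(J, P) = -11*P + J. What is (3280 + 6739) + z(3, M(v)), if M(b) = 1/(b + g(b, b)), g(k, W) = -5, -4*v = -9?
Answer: 10026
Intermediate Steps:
v = 9/4 (v = -¼*(-9) = 9/4 ≈ 2.2500)
M(b) = 1/(-5 + b) (M(b) = 1/(b - 5) = 1/(-5 + b))
z(J, P) = J - 11*P
(3280 + 6739) + z(3, M(v)) = (3280 + 6739) + (3 - 11/(-5 + 9/4)) = 10019 + (3 - 11/(-11/4)) = 10019 + (3 - 11*(-4/11)) = 10019 + (3 + 4) = 10019 + 7 = 10026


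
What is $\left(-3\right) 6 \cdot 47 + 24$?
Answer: $-822$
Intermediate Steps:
$\left(-3\right) 6 \cdot 47 + 24 = \left(-18\right) 47 + 24 = -846 + 24 = -822$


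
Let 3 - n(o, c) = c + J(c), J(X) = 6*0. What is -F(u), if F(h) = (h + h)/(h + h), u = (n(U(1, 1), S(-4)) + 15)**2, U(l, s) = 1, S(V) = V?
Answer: -1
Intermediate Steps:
J(X) = 0
n(o, c) = 3 - c (n(o, c) = 3 - (c + 0) = 3 - c)
u = 484 (u = ((3 - 1*(-4)) + 15)**2 = ((3 + 4) + 15)**2 = (7 + 15)**2 = 22**2 = 484)
F(h) = 1 (F(h) = (2*h)/((2*h)) = (2*h)*(1/(2*h)) = 1)
-F(u) = -1*1 = -1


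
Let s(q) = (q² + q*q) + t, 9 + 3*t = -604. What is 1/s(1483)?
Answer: 3/13195121 ≈ 2.2736e-7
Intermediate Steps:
t = -613/3 (t = -3 + (⅓)*(-604) = -3 - 604/3 = -613/3 ≈ -204.33)
s(q) = -613/3 + 2*q² (s(q) = (q² + q*q) - 613/3 = (q² + q²) - 613/3 = 2*q² - 613/3 = -613/3 + 2*q²)
1/s(1483) = 1/(-613/3 + 2*1483²) = 1/(-613/3 + 2*2199289) = 1/(-613/3 + 4398578) = 1/(13195121/3) = 3/13195121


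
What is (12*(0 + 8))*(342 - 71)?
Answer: 26016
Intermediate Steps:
(12*(0 + 8))*(342 - 71) = (12*8)*271 = 96*271 = 26016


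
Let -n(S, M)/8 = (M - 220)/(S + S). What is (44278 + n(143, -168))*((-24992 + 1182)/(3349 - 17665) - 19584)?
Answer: -147956971057217/170599 ≈ -8.6728e+8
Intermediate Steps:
n(S, M) = -4*(-220 + M)/S (n(S, M) = -8*(M - 220)/(S + S) = -8*(-220 + M)/(2*S) = -8*(-220 + M)*1/(2*S) = -4*(-220 + M)/S)
(44278 + n(143, -168))*((-24992 + 1182)/(3349 - 17665) - 19584) = (44278 + 4*(220 - 1*(-168))/143)*((-24992 + 1182)/(3349 - 17665) - 19584) = (44278 + 4*(1/143)*(220 + 168))*(-23810/(-14316) - 19584) = (44278 + 4*(1/143)*388)*(-23810*(-1/14316) - 19584) = (44278 + 1552/143)*(11905/7158 - 19584) = (6333306/143)*(-140170367/7158) = -147956971057217/170599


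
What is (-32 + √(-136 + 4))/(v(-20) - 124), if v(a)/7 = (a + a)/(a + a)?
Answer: 32/117 - 2*I*√33/117 ≈ 0.2735 - 0.098198*I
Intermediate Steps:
v(a) = 7 (v(a) = 7*((a + a)/(a + a)) = 7*((2*a)/((2*a))) = 7*((2*a)*(1/(2*a))) = 7*1 = 7)
(-32 + √(-136 + 4))/(v(-20) - 124) = (-32 + √(-136 + 4))/(7 - 124) = (-32 + √(-132))/(-117) = (-32 + 2*I*√33)*(-1/117) = 32/117 - 2*I*√33/117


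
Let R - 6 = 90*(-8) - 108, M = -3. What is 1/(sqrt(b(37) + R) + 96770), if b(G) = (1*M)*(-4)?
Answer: 9677/936443371 - 9*I*sqrt(10)/9364433710 ≈ 1.0334e-5 - 3.0392e-9*I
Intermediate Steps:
R = -822 (R = 6 + (90*(-8) - 108) = 6 + (-720 - 108) = 6 - 828 = -822)
b(G) = 12 (b(G) = (1*(-3))*(-4) = -3*(-4) = 12)
1/(sqrt(b(37) + R) + 96770) = 1/(sqrt(12 - 822) + 96770) = 1/(sqrt(-810) + 96770) = 1/(9*I*sqrt(10) + 96770) = 1/(96770 + 9*I*sqrt(10))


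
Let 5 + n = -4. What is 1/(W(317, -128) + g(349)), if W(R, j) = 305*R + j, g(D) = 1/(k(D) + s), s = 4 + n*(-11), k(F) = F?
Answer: 452/43643765 ≈ 1.0357e-5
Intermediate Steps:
n = -9 (n = -5 - 4 = -9)
s = 103 (s = 4 - 9*(-11) = 4 + 99 = 103)
g(D) = 1/(103 + D) (g(D) = 1/(D + 103) = 1/(103 + D))
W(R, j) = j + 305*R
1/(W(317, -128) + g(349)) = 1/((-128 + 305*317) + 1/(103 + 349)) = 1/((-128 + 96685) + 1/452) = 1/(96557 + 1/452) = 1/(43643765/452) = 452/43643765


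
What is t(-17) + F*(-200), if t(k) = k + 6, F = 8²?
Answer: -12811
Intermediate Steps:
F = 64
t(k) = 6 + k
t(-17) + F*(-200) = (6 - 17) + 64*(-200) = -11 - 12800 = -12811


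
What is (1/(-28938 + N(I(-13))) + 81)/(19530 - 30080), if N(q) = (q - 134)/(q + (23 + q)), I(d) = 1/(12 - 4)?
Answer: -145355491/18932112150 ≈ -0.0076777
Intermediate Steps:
I(d) = ⅛ (I(d) = 1/8 = ⅛)
N(q) = (-134 + q)/(23 + 2*q)
(1/(-28938 + N(I(-13))) + 81)/(19530 - 30080) = (1/(-28938 + (-134 + ⅛)/(23 + 2*(⅛))) + 81)/(19530 - 30080) = (1/(-28938 - 1071/8/(23 + ¼)) + 81)/(-10550) = (1/(-28938 - 1071/8/(93/4)) + 81)*(-1/10550) = (1/(-28938 + (4/93)*(-1071/8)) + 81)*(-1/10550) = (1/(-28938 - 357/62) + 81)*(-1/10550) = (1/(-1794513/62) + 81)*(-1/10550) = (-62/1794513 + 81)*(-1/10550) = (145355491/1794513)*(-1/10550) = -145355491/18932112150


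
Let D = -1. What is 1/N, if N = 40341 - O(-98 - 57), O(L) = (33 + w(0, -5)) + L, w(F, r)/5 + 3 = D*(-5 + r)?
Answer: 1/40428 ≈ 2.4735e-5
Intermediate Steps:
w(F, r) = 10 - 5*r (w(F, r) = -15 + 5*(-(-5 + r)) = -15 + 5*(5 - r) = -15 + (25 - 5*r) = 10 - 5*r)
O(L) = 68 + L (O(L) = (33 + (10 - 5*(-5))) + L = (33 + (10 + 25)) + L = (33 + 35) + L = 68 + L)
N = 40428 (N = 40341 - (68 + (-98 - 57)) = 40341 - (68 - 155) = 40341 - 1*(-87) = 40341 + 87 = 40428)
1/N = 1/40428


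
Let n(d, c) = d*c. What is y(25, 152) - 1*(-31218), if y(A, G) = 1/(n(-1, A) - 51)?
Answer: 2372567/76 ≈ 31218.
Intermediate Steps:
n(d, c) = c*d
y(A, G) = 1/(-51 - A) (y(A, G) = 1/(A*(-1) - 51) = 1/(-A - 51) = 1/(-51 - A))
y(25, 152) - 1*(-31218) = 1/(-51 - 1*25) - 1*(-31218) = 1/(-51 - 25) + 31218 = 1/(-76) + 31218 = -1/76 + 31218 = 2372567/76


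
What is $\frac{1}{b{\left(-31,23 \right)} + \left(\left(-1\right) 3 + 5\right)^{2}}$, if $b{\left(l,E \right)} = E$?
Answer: $\frac{1}{27} \approx 0.037037$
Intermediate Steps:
$\frac{1}{b{\left(-31,23 \right)} + \left(\left(-1\right) 3 + 5\right)^{2}} = \frac{1}{23 + \left(\left(-1\right) 3 + 5\right)^{2}} = \frac{1}{23 + \left(-3 + 5\right)^{2}} = \frac{1}{23 + 2^{2}} = \frac{1}{23 + 4} = \frac{1}{27}$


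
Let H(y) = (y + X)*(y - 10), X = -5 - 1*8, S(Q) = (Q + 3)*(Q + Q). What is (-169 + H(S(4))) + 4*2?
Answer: 1817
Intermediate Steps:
S(Q) = 2*Q*(3 + Q) (S(Q) = (3 + Q)*(2*Q) = 2*Q*(3 + Q))
X = -13 (X = -5 - 8 = -13)
H(y) = (-13 + y)*(-10 + y) (H(y) = (y - 13)*(y - 10) = (-13 + y)*(-10 + y))
(-169 + H(S(4))) + 4*2 = (-169 + (130 + (2*4*(3 + 4))² - 46*4*(3 + 4))) + 4*2 = (-169 + (130 + (2*4*7)² - 46*4*7)) + 8 = (-169 + (130 + 56² - 23*56)) + 8 = (-169 + (130 + 3136 - 1288)) + 8 = (-169 + 1978) + 8 = 1809 + 8 = 1817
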